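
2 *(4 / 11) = 8 / 11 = 0.73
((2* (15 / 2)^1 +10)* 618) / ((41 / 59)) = 911550 / 41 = 22232.93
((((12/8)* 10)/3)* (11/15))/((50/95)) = 209/30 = 6.97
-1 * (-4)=4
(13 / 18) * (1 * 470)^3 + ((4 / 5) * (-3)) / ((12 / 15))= 674849473 / 9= 74983274.78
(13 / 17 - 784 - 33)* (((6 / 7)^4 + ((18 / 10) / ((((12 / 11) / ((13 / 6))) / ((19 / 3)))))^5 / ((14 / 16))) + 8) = -176176167155417870333519 / 31739299200000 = -5550726436.81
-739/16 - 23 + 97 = 445/16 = 27.81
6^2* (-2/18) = -4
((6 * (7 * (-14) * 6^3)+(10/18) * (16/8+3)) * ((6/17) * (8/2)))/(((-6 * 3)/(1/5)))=4572188/2295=1992.24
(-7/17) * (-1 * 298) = 2086/17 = 122.71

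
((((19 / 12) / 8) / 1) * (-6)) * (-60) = 285 / 4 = 71.25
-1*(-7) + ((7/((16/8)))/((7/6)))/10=73/10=7.30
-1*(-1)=1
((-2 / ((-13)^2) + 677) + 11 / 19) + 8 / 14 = 15242520 / 22477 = 678.14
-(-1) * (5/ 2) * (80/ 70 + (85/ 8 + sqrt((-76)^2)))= 24575/ 112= 219.42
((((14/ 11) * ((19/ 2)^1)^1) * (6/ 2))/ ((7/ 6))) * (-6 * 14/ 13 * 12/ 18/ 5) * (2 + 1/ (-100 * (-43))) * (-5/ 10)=26.79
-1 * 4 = -4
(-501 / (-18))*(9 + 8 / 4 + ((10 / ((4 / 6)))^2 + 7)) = 13527 / 2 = 6763.50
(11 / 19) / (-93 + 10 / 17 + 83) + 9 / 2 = 13493 / 3040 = 4.44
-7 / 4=-1.75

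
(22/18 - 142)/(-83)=1267/747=1.70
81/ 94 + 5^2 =2431/ 94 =25.86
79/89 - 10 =-811/89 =-9.11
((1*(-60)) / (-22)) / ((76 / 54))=405 / 209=1.94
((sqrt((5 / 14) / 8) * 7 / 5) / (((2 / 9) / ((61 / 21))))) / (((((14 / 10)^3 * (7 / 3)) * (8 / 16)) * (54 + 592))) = 13725 * sqrt(35) / 43429288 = 0.00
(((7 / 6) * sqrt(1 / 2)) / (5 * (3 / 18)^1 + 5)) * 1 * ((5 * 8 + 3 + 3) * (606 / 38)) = 6969 * sqrt(2) / 95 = 103.74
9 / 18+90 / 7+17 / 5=16.76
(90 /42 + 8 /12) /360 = 59 /7560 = 0.01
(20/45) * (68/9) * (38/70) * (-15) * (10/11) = -51680/2079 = -24.86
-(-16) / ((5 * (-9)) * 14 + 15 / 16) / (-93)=256 / 936045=0.00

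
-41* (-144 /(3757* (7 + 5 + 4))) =369 /3757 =0.10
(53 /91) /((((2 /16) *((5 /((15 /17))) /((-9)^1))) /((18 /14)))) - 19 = -308783 /10829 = -28.51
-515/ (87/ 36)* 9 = -1917.93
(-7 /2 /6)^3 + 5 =8297 /1728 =4.80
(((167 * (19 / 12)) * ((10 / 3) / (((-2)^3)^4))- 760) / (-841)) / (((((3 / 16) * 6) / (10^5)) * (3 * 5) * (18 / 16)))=1207271875 / 253692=4758.81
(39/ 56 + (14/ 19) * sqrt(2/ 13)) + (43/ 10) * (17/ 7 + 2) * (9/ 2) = 14 * sqrt(26)/ 247 + 24189/ 280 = 86.68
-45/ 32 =-1.41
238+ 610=848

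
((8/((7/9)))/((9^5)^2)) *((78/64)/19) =13/68702566716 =0.00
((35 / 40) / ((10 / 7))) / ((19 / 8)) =49 / 190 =0.26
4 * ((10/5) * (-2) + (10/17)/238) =-15.99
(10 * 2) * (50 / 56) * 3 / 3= 17.86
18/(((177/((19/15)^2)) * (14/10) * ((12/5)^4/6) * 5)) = 9025/2140992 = 0.00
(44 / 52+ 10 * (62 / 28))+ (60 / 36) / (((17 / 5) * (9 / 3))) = 322351 / 13923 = 23.15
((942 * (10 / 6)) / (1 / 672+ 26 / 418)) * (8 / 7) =50400768 / 1789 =28172.59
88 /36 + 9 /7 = 235 /63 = 3.73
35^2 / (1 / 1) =1225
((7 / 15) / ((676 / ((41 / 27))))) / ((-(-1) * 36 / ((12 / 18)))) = 287 / 14784120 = 0.00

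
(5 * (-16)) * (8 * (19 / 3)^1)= -4053.33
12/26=6/13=0.46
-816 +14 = -802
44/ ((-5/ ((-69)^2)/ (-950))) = 39801960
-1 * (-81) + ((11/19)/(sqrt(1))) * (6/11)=1545/19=81.32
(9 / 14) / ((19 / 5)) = 45 / 266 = 0.17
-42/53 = -0.79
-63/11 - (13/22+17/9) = -1625/198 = -8.21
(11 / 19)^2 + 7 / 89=13296 / 32129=0.41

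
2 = 2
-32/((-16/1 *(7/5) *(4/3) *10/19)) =57/28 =2.04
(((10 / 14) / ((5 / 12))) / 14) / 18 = 1 / 147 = 0.01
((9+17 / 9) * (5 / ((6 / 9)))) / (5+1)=245 / 18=13.61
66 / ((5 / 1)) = 66 / 5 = 13.20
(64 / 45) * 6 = 128 / 15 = 8.53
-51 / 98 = -0.52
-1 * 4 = -4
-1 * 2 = -2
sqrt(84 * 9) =6 * sqrt(21) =27.50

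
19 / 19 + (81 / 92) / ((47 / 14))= 2729 / 2162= 1.26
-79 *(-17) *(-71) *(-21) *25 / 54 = 16686775 / 18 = 927043.06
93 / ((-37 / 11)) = -1023 / 37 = -27.65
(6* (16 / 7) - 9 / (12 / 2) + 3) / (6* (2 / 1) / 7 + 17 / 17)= 213 / 38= 5.61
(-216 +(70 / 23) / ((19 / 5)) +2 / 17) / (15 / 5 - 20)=1597840 / 126293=12.65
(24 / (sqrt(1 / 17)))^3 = 235008*sqrt(17) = 968962.81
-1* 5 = -5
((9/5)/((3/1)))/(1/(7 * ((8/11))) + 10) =168/2855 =0.06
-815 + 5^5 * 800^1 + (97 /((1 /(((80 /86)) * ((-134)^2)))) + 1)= 177134278 /43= 4119401.81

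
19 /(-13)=-19 /13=-1.46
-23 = -23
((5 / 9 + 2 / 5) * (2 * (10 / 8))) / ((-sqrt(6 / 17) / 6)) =-43 * sqrt(102) / 18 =-24.13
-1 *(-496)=496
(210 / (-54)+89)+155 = 2161 / 9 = 240.11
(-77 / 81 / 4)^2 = 5929 / 104976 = 0.06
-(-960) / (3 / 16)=5120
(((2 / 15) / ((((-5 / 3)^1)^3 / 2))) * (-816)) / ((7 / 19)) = 558144 / 4375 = 127.58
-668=-668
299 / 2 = 149.50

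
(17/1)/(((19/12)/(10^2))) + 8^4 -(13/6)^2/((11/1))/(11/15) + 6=142770721/27588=5175.10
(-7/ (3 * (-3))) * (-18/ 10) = -7/ 5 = -1.40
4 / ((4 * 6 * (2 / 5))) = 5 / 12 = 0.42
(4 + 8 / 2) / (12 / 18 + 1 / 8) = 192 / 19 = 10.11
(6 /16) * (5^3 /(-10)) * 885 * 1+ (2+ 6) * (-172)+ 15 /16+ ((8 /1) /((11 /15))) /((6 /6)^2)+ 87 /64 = -3879907 /704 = -5511.23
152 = 152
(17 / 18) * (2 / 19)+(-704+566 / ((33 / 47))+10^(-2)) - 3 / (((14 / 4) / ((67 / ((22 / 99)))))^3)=-123719693149817 / 64518300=-1917590.72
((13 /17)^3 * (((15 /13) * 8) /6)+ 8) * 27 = 1152468 /4913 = 234.58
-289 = -289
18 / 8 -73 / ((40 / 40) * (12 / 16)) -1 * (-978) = 10595 / 12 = 882.92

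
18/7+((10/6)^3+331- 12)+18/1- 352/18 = 61358/189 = 324.65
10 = 10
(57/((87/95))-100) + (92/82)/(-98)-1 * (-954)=53380472/58261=916.23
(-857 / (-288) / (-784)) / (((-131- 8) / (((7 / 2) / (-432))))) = -857 / 3873816576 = -0.00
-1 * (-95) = 95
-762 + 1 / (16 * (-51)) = -621793 / 816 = -762.00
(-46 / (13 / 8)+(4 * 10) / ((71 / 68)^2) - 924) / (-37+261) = -15000775 / 3669848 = -4.09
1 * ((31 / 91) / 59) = 31 / 5369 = 0.01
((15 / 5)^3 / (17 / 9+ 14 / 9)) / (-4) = -243 / 124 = -1.96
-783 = -783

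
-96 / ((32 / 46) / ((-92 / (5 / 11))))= 139656 / 5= 27931.20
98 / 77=14 / 11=1.27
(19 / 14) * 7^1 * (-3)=-57 / 2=-28.50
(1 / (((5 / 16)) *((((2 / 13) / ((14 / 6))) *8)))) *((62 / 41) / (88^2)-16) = -77046697 / 793760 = -97.07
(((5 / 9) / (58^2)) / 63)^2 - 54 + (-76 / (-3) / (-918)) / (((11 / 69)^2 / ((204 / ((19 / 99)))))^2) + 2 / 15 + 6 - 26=-2018768562521226293507761 / 41820292654343280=-48272463.78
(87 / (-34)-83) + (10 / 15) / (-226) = -85.56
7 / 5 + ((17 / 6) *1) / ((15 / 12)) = 11 / 3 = 3.67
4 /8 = 1 /2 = 0.50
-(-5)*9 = 45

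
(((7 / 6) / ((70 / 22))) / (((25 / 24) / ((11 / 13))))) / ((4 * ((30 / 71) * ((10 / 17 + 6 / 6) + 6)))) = 146047 / 6288750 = 0.02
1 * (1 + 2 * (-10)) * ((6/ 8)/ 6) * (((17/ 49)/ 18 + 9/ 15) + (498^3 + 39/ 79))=-293326733.64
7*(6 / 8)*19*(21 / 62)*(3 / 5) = 25137 / 1240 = 20.27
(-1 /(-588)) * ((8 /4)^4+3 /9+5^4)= 481 /441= 1.09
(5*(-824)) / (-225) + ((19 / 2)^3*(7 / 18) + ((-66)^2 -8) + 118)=3468769 / 720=4817.73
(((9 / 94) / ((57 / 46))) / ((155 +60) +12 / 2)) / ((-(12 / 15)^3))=-8625 / 12630592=-0.00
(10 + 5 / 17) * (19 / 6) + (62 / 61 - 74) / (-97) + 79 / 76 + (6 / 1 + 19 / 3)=1071564763 / 22934292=46.72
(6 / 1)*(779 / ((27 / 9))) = 1558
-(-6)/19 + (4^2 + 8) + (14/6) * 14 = 3248/57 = 56.98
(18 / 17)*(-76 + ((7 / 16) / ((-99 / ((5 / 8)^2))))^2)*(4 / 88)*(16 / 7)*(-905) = 706858454685655 / 93421633536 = 7566.33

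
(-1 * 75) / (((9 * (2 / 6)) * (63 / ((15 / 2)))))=-125 / 42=-2.98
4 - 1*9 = -5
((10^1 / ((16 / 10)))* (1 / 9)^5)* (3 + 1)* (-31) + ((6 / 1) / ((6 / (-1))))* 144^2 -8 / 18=-1224467083 / 59049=-20736.46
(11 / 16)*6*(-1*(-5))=165 / 8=20.62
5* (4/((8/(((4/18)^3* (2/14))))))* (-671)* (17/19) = -2.35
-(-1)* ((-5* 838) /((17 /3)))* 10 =-125700 /17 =-7394.12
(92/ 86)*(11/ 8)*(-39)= -9867/ 172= -57.37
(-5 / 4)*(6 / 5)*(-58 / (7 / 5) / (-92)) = -435 / 644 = -0.68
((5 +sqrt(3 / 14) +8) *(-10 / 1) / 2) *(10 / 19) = -35.43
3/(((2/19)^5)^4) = 112769920372637874580066803/1048576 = 107545776722562670307.22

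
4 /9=0.44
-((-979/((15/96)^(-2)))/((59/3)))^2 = -5391230625/3650093056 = -1.48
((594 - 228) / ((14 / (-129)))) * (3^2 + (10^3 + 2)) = -23866677 / 7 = -3409525.29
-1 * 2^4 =-16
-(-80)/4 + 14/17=354/17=20.82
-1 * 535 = -535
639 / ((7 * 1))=639 / 7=91.29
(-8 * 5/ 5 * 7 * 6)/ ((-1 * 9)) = 112/ 3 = 37.33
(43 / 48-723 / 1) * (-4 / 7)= 34661 / 84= 412.63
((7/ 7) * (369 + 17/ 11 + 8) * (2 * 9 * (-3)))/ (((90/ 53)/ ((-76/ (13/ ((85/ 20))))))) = 213850548/ 715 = 299091.68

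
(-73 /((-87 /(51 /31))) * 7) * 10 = 86870 /899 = 96.63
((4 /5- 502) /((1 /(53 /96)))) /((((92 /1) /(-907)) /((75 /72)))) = 301164815 /105984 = 2841.61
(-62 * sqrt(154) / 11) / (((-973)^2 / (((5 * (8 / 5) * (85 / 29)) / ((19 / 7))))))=-42160 * sqrt(154) / 819732067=-0.00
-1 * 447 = -447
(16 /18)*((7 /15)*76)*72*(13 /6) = 221312 /45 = 4918.04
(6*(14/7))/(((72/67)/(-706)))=-23651/3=-7883.67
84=84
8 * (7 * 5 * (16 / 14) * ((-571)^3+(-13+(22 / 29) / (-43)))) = -74289046960000 / 1247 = -59574215685.65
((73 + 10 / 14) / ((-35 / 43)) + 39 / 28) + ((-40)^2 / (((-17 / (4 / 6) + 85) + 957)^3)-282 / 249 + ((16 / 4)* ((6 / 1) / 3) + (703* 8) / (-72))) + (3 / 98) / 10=-160.41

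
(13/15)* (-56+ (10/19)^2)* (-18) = 1569048/1805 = 869.28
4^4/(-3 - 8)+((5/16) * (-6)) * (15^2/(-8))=20741/704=29.46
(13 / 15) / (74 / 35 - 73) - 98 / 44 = -366709 / 163746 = -2.24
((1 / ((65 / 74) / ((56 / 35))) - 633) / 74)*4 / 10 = -3.41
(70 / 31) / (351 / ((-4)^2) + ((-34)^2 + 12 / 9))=672 / 350951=0.00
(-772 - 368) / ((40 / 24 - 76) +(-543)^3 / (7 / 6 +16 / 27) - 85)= 81225 / 6484183136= 0.00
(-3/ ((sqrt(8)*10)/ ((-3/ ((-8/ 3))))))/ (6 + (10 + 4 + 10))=-9*sqrt(2)/ 3200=-0.00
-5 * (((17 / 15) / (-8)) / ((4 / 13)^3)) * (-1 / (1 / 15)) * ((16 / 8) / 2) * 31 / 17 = -665.11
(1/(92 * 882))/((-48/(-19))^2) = 361/186955776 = 0.00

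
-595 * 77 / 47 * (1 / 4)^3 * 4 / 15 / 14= -1309 / 4512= -0.29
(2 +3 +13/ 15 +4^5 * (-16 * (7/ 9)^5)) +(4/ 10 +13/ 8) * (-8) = -275976061/ 59049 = -4673.68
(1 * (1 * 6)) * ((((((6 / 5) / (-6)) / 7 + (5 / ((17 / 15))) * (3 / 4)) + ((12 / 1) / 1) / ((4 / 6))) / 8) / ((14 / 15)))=455823 / 26656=17.10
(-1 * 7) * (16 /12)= -28 /3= -9.33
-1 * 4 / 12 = -1 / 3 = -0.33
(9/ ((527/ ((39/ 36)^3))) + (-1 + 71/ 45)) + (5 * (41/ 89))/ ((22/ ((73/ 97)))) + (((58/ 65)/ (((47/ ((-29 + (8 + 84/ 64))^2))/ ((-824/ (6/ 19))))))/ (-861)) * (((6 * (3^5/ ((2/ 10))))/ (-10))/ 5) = -11737452438918487811/ 3610626755186880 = -3250.81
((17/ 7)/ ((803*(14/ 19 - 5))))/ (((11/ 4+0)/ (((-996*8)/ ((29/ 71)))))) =243640192/ 48413673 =5.03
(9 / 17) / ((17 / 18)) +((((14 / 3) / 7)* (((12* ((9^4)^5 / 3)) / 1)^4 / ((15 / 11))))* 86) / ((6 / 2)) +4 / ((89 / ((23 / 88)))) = 221772973048083315619800134762001581977185454397003246290912878956760856652729760070927 / 2829310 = 78384119466613172688676790000000000000000000000000000000000000000000000000000000.00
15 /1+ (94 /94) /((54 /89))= 16.65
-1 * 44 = -44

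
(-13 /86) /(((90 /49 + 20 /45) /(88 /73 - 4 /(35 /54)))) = 2597868 /7894585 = 0.33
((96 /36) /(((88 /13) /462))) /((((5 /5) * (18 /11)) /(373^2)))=139268129 /9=15474236.56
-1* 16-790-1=-807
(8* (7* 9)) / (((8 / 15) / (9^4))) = 6200145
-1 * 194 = -194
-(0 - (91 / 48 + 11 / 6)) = 179 / 48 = 3.73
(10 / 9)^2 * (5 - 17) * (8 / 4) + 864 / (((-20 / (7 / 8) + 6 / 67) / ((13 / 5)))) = -92471408 / 720765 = -128.30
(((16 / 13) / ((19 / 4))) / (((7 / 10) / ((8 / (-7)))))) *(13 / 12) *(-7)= 1280 / 399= 3.21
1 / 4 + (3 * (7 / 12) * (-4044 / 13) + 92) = -23511 / 52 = -452.13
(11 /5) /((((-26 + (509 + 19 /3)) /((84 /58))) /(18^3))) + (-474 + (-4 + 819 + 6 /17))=343160041 /904655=379.33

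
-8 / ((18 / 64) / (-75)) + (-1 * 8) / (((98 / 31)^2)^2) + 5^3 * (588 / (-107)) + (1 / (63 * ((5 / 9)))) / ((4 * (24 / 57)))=428236843457477 / 296080179360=1446.35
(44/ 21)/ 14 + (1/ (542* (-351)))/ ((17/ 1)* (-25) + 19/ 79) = 46814247919/ 312804267048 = 0.15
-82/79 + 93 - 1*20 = 5685/79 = 71.96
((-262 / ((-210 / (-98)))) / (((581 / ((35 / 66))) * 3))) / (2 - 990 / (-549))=-55937 / 5719032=-0.01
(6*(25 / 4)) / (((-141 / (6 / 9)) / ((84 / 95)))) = -140 / 893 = -0.16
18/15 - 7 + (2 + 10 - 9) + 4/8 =-23/10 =-2.30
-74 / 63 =-1.17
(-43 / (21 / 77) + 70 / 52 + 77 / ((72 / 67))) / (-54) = 79249 / 50544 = 1.57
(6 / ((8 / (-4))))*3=-9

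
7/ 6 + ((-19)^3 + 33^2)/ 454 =-15721/ 1362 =-11.54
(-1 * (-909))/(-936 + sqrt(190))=-425412/437953 - 909 * sqrt(190)/875906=-0.99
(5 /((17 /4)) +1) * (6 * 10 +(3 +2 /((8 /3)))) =555 /4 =138.75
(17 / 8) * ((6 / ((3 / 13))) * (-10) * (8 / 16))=-1105 / 4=-276.25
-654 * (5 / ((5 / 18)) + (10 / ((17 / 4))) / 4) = -206664 / 17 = -12156.71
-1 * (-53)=53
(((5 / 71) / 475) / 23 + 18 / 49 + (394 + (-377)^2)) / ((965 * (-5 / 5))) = -1083407767124 / 7335558475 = -147.69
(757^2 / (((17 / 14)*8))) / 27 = 4011343 / 1836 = 2184.83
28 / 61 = 0.46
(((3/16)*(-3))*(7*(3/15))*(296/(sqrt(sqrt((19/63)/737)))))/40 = -2331*19^(3/4)*sqrt(3)*5159^(1/4)/7600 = -40.97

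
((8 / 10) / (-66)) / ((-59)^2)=-0.00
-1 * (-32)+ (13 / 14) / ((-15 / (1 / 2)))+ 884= 384707 / 420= 915.97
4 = 4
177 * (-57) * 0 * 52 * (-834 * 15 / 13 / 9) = 0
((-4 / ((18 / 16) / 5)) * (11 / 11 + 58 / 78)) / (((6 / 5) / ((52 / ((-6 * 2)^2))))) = -6800 / 729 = -9.33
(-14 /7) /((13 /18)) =-36 /13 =-2.77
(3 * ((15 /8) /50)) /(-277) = -9 /22160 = -0.00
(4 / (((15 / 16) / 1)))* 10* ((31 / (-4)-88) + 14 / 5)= -59488 / 15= -3965.87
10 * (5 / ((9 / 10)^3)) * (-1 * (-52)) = 2600000 / 729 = 3566.53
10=10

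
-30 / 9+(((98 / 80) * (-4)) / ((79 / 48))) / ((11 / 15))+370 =362.61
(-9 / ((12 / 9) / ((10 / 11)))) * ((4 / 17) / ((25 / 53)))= -2862 / 935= -3.06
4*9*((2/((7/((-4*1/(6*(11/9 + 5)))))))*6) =-324/49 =-6.61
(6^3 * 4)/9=96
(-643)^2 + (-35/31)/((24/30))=51267501/124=413447.59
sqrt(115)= 10.72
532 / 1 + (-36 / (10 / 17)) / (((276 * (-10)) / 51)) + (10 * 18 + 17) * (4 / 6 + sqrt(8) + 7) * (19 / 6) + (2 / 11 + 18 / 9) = 3743 * sqrt(2) / 3 + 1210916549 / 227700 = 7082.50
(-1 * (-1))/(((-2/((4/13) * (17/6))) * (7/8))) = -136/273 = -0.50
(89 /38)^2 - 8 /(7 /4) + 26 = 272047 /10108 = 26.91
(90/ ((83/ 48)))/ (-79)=-4320/ 6557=-0.66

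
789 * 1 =789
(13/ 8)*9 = 117/ 8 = 14.62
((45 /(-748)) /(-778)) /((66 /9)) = 135 /12802768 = 0.00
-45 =-45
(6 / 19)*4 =24 / 19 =1.26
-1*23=-23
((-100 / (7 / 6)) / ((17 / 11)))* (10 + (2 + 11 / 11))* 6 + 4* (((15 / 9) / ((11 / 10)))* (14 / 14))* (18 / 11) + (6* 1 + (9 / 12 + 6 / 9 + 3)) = -743976125 / 172788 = -4305.72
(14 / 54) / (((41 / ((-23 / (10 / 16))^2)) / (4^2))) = 137.01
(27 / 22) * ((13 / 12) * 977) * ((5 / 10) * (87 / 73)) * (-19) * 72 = -1700574993 / 1606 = -1058888.54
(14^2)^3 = 7529536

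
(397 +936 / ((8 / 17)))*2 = 4772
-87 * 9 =-783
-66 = -66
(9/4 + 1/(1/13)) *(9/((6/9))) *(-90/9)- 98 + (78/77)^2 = -51125147/23716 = -2155.72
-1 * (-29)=29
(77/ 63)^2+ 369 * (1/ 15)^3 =16232/ 10125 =1.60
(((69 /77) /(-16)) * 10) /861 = -115 /176792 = -0.00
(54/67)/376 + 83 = 1045495/12596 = 83.00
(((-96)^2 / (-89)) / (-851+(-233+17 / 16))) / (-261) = -16384 / 44720987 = -0.00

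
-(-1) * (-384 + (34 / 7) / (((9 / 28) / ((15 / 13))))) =-14296 / 39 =-366.56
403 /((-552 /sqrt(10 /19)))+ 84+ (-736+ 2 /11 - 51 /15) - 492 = -63097 /55 - 403 * sqrt(190) /10488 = -1147.75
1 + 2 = 3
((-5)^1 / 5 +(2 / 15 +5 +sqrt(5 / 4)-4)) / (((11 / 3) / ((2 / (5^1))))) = 4 / 275 +3 * sqrt(5) / 55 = 0.14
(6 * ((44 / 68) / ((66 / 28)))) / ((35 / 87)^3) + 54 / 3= 4508262 / 104125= 43.30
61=61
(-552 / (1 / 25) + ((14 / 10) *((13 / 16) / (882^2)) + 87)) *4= -121916249267 / 2222640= -54852.00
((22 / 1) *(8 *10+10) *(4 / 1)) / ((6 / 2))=2640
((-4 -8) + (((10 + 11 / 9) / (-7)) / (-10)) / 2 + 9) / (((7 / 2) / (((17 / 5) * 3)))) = -62543 / 7350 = -8.51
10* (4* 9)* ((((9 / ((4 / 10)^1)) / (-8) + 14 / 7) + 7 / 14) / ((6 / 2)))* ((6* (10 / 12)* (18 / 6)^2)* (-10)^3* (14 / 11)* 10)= 236250000 / 11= 21477272.73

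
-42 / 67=-0.63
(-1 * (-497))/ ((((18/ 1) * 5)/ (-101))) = -50197/ 90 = -557.74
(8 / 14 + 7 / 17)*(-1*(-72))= 8424 / 119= 70.79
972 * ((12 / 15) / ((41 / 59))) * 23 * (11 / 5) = 58036176 / 1025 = 56620.66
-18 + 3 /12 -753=-770.75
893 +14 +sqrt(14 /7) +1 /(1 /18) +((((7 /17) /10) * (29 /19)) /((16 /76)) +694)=sqrt(2) +1101123 /680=1620.71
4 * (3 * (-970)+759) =-8604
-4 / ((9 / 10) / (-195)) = 2600 / 3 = 866.67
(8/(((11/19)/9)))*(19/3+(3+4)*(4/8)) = 13452/11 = 1222.91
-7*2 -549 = -563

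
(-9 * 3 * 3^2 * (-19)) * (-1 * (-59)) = 272403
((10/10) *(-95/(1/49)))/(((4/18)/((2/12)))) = -13965/4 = -3491.25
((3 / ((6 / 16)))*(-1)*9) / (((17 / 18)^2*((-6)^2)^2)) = -18 / 289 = -0.06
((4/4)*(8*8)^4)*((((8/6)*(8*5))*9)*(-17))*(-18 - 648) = 91176786984960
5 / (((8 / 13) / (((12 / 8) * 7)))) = 1365 / 16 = 85.31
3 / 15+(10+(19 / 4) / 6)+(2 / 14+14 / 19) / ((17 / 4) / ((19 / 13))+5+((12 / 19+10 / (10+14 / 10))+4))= 11.06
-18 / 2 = -9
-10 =-10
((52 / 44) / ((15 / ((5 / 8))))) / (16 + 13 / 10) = 0.00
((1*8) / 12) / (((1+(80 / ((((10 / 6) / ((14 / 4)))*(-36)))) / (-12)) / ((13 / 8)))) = 39 / 50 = 0.78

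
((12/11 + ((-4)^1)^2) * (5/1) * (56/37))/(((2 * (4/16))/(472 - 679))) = -21792960/407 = -53545.36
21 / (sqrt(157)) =21*sqrt(157) / 157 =1.68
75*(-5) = -375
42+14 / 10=217 / 5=43.40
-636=-636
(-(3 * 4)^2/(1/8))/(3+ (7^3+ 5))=-128/39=-3.28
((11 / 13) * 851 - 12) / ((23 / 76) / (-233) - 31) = -163002140 / 7136623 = -22.84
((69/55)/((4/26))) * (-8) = -3588/55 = -65.24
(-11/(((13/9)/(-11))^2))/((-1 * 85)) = 107811/14365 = 7.51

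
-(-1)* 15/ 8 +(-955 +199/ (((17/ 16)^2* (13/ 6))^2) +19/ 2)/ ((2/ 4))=-205808737073/ 112920392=-1822.60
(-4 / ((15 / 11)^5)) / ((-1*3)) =644204 / 2278125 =0.28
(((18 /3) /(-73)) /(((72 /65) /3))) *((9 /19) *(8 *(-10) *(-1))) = -11700 /1387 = -8.44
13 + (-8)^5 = -32755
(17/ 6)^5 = 1419857/ 7776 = 182.59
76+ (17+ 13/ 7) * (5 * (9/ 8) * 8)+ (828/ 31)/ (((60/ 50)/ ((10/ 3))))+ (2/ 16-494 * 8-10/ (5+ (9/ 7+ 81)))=-3132473509/ 1060696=-2953.22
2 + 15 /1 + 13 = 30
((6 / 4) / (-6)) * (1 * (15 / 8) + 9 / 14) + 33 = 7251 / 224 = 32.37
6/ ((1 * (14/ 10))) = 30/ 7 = 4.29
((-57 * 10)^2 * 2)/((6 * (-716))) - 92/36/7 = -1709842/11277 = -151.62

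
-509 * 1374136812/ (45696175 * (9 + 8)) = -900.37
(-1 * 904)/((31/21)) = -18984/31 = -612.39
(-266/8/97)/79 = -133/30652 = -0.00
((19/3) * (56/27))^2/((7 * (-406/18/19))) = -438976/21141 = -20.76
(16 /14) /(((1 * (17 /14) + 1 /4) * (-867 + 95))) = -0.00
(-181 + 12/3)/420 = -59/140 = -0.42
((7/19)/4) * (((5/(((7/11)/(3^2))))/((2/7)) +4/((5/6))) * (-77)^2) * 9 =942408621/760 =1240011.34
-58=-58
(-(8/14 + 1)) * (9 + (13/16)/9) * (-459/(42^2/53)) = 1853357/9408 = 197.00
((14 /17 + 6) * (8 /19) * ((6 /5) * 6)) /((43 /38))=66816 /3655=18.28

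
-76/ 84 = -19/ 21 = -0.90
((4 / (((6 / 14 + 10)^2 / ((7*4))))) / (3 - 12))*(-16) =1.83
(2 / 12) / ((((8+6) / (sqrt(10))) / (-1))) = -sqrt(10) / 84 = -0.04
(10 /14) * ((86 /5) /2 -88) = -397 /7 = -56.71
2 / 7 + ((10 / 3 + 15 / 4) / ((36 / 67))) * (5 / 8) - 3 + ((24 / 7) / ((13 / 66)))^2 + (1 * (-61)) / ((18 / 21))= 6792689987 / 28619136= 237.35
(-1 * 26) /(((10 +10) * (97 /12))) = -78 /485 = -0.16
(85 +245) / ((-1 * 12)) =-27.50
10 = 10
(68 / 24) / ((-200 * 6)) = -17 / 7200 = -0.00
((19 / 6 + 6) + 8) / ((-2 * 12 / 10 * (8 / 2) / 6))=-515 / 48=-10.73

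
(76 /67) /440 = 19 /7370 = 0.00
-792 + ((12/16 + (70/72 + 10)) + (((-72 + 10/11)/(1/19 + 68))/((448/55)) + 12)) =-768.41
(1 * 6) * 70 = 420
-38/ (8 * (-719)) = 19/ 2876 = 0.01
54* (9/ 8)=243/ 4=60.75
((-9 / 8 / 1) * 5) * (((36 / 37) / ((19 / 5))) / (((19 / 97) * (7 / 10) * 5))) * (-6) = 1178550 / 93499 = 12.60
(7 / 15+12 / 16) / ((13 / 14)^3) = 50078 / 32955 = 1.52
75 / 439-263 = -115382 / 439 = -262.83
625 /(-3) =-625 /3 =-208.33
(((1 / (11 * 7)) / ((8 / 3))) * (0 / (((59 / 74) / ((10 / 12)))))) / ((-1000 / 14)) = 0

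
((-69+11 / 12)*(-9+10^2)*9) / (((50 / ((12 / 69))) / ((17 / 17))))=-223041 / 1150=-193.95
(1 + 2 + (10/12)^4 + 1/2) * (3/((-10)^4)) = 5161/4320000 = 0.00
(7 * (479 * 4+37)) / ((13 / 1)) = 13671 / 13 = 1051.62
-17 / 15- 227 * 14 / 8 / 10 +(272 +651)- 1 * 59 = 98777 / 120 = 823.14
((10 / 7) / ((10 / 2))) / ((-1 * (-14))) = 1 / 49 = 0.02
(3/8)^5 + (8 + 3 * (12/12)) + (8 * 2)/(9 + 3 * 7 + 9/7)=82661345/7176192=11.52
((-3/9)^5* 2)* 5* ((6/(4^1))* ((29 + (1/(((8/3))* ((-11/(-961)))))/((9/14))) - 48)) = -21095/10692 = -1.97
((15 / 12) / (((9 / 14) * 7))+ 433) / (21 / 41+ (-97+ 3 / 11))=-4.50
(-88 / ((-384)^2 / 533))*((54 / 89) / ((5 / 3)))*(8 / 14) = -52767 / 797440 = -0.07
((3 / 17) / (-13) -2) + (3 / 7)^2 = -19816 / 10829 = -1.83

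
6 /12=1 /2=0.50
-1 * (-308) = 308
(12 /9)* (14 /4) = 14 /3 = 4.67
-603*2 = -1206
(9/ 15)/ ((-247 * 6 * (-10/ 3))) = 3/ 24700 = 0.00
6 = 6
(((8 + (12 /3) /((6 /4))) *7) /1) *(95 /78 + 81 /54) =23744 /117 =202.94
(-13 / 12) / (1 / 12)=-13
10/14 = 5/7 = 0.71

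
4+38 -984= -942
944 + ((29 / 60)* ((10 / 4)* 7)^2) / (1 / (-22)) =-2312.46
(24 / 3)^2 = 64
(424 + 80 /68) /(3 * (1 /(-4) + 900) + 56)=28912 /187357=0.15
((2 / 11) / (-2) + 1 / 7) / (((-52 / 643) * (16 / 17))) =-10931 / 16016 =-0.68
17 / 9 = 1.89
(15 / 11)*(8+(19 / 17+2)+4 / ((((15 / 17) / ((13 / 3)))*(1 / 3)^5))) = 1220103 / 187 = 6524.61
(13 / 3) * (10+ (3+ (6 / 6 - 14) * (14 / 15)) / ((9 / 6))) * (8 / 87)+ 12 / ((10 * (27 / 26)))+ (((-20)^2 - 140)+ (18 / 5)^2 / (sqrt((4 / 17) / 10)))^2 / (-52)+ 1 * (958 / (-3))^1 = -6694838876 / 3817125 - 324 * sqrt(170) / 5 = -2598.78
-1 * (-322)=322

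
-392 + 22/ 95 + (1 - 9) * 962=-768338/ 95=-8087.77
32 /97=0.33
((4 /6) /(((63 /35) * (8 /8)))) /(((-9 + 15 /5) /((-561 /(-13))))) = -935 /351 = -2.66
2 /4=1 /2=0.50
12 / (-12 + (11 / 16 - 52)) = -192 / 1013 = -0.19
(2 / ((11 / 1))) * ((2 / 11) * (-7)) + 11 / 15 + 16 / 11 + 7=8.96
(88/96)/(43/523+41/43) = 247379/279504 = 0.89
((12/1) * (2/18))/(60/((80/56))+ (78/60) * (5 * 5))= 0.02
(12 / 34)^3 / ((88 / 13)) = 351 / 54043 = 0.01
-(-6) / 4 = 1.50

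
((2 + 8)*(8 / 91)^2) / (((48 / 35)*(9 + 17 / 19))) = 0.01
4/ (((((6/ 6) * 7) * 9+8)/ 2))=8/ 71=0.11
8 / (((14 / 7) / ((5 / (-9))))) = -20 / 9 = -2.22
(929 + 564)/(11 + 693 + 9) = 1493/713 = 2.09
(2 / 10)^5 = 1 / 3125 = 0.00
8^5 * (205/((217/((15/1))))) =100761600/217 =464339.17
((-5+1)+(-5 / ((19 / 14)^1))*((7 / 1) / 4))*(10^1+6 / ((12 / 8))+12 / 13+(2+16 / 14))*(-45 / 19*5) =73425150 / 32851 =2235.10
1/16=0.06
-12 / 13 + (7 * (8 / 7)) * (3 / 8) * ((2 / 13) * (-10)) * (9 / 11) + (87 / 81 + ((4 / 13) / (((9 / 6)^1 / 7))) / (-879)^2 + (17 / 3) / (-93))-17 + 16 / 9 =-194290261291 / 10275352659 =-18.91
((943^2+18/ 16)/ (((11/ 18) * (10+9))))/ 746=64026009/ 623656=102.66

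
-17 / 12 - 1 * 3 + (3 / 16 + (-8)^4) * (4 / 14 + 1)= 1768069 / 336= 5262.11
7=7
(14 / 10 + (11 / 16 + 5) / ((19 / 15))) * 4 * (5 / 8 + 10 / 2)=80577 / 608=132.53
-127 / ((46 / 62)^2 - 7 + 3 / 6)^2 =-469148668 / 130759225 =-3.59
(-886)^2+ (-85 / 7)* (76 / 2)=5491742 / 7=784534.57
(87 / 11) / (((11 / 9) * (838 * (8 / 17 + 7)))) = 13311 / 12877546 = 0.00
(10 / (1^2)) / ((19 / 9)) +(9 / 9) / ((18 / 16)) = 962 / 171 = 5.63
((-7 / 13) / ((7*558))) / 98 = -1 / 710892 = -0.00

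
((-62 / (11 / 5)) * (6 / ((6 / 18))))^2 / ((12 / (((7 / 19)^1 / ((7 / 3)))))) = 7784100 / 2299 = 3385.86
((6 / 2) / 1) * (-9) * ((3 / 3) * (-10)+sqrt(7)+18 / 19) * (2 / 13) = 9288 / 247 -54 * sqrt(7) / 13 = 26.61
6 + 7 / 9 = 61 / 9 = 6.78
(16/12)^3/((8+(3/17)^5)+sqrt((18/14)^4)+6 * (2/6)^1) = 2226335776/10945128429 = 0.20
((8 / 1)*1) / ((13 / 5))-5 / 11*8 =-80 / 143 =-0.56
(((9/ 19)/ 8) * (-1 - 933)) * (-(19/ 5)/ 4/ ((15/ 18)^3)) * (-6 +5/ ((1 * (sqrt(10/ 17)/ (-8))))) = -226962 * sqrt(170)/ 625 - 340443/ 625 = -5279.46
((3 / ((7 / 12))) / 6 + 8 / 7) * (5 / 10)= 1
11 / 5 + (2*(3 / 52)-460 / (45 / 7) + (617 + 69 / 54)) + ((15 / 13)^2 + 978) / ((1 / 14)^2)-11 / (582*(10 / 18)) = 284005700981 / 1475370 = 192497.95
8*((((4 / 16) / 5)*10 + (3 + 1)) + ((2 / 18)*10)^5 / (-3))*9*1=5577292 / 19683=283.36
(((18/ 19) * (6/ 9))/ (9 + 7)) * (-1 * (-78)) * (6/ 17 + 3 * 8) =24219/ 323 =74.98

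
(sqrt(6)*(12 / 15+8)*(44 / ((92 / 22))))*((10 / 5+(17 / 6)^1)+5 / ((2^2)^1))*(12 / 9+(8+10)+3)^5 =262364411542882*sqrt(6) / 83835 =7665759348.07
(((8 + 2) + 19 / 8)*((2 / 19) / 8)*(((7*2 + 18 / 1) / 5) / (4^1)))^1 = 0.26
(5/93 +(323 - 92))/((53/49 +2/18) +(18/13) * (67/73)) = 93.79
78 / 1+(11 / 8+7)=86.38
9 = 9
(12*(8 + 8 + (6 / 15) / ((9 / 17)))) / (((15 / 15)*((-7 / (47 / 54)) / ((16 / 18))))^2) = 106597504 / 43401015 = 2.46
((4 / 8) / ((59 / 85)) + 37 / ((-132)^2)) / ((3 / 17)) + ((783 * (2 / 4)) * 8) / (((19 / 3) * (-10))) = -13289392159 / 292984560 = -45.36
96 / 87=32 / 29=1.10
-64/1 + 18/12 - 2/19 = -2379/38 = -62.61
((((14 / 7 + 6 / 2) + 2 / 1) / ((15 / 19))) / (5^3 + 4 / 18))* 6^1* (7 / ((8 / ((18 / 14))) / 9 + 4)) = 729 / 1150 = 0.63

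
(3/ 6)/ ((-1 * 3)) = -1/ 6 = -0.17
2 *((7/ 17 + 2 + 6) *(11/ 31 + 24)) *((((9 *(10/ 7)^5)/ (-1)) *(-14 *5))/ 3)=647790000000/ 1265327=511954.62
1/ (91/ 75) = 75/ 91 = 0.82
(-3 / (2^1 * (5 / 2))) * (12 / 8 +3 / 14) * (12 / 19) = -432 / 665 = -0.65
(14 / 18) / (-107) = -7 / 963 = -0.01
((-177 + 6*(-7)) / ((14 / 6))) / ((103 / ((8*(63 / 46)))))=-23652 / 2369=-9.98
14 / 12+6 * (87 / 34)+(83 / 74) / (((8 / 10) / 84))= 253405 / 1887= 134.29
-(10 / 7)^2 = -100 / 49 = -2.04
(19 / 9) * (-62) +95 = -323 / 9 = -35.89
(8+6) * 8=112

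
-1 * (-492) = 492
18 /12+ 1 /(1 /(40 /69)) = 287 /138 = 2.08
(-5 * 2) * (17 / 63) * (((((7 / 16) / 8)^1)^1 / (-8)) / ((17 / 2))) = 5 / 2304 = 0.00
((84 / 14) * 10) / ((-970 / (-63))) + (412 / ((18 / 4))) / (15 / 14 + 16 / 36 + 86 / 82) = 50886794 / 1285153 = 39.60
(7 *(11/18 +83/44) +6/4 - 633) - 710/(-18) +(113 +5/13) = -2374199/5148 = -461.19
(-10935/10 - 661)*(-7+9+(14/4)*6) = -80707/2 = -40353.50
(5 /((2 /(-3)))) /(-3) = 5 /2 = 2.50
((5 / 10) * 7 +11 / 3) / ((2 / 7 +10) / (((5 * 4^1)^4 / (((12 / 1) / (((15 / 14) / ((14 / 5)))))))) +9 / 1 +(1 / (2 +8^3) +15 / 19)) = 3280765625 / 4483251012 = 0.73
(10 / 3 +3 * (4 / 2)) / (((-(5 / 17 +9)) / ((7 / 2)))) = -833 / 237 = -3.51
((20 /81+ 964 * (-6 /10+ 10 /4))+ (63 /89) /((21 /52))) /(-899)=-2279038 /1117395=-2.04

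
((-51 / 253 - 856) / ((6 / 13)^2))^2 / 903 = 1340190399349321 / 74908964592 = 17890.92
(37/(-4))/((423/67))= -2479/1692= -1.47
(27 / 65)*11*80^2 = 380160 / 13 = 29243.08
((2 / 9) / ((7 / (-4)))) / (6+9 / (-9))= -8 / 315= -0.03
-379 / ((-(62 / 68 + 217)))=12886 / 7409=1.74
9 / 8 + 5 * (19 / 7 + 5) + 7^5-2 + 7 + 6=944031 / 56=16857.70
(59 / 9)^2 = 3481 / 81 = 42.98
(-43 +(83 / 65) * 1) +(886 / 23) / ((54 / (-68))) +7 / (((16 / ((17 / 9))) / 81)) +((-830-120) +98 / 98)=-627946637 / 645840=-972.29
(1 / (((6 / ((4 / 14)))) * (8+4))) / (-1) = -1 / 252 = -0.00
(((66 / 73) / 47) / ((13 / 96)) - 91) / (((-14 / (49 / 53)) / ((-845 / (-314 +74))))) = 21.13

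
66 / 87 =0.76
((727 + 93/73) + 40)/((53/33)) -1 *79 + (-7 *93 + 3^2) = -242.64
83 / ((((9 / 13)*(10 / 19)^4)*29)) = 140616359 / 2610000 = 53.88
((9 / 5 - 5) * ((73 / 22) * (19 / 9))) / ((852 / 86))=-238564 / 105435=-2.26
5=5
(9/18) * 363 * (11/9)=1331/6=221.83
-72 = -72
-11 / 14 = -0.79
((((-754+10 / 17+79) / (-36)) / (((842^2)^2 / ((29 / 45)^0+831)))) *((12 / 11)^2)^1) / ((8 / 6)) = 1788540 / 64619363370617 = 0.00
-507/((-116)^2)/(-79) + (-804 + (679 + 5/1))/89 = -127517757/94609136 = -1.35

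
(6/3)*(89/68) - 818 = -27723/34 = -815.38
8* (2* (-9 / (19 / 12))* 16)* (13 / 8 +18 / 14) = -563328 / 133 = -4235.55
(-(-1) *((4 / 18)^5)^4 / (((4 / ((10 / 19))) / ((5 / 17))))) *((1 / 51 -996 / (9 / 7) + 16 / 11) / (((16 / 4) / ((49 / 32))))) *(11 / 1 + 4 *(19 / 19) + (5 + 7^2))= -16686033817600 / 244778383797499185503067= -0.00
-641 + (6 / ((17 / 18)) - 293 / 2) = -26559 / 34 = -781.15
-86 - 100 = -186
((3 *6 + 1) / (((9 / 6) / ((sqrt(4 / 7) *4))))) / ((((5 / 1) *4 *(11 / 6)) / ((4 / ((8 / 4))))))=304 *sqrt(7) / 385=2.09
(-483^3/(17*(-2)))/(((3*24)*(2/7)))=87638901/544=161100.92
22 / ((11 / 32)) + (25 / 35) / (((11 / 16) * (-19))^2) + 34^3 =12037436536 / 305767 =39368.00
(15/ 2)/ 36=0.21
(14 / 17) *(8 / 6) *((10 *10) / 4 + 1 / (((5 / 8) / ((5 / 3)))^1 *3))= 13048 / 459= 28.43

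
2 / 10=1 / 5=0.20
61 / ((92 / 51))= 3111 / 92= 33.82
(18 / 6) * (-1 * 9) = -27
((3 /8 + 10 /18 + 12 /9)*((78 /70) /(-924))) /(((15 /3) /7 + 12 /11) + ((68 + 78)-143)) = -2119 /3729600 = -0.00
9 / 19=0.47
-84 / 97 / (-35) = 12 / 485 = 0.02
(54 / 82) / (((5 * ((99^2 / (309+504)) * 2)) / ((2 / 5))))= 271 / 124025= 0.00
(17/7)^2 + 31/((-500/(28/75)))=2698742/459375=5.87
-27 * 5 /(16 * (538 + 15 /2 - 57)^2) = -0.00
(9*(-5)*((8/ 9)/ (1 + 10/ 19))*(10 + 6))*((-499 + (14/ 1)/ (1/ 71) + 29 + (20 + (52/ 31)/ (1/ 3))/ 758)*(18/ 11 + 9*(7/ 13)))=-1424419.57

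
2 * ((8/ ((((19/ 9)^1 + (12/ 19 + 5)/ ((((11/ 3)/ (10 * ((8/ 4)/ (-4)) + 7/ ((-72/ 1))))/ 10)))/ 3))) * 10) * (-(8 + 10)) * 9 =585066240/ 573151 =1020.79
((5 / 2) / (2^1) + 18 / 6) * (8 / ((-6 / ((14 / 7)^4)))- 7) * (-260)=93925 / 3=31308.33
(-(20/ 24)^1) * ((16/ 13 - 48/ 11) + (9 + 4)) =-7055/ 858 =-8.22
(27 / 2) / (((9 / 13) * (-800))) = -39 / 1600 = -0.02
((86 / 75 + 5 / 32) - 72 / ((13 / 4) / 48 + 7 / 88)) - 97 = -436381903 / 746400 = -584.65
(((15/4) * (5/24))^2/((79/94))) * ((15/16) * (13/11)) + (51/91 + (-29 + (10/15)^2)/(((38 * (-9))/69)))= 2368274208623/332329181184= 7.13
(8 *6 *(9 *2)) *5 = 4320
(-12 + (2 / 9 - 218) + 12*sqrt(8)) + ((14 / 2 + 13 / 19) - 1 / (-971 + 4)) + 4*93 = 183.85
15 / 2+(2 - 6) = 7 / 2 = 3.50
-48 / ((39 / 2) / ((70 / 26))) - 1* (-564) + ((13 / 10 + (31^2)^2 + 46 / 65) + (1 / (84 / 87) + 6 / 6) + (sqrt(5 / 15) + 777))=sqrt(3) / 3 + 21882173787 / 23660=924859.99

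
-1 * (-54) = 54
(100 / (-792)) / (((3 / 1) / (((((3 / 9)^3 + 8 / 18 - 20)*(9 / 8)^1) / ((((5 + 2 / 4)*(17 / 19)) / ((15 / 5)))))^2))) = -8673025 / 1149984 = -7.54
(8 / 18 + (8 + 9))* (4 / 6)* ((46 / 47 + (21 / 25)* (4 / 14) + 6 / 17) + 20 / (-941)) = 9150667756 / 507504825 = 18.03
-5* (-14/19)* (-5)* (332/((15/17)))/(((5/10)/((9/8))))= -15595.26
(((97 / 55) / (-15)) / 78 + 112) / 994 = 7207103 / 63963900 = 0.11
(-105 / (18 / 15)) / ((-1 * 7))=25 / 2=12.50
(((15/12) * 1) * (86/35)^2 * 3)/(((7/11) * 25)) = 61017/42875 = 1.42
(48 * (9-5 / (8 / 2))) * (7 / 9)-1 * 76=640 / 3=213.33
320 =320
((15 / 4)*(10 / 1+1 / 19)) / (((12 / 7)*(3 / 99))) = 220605 / 304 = 725.67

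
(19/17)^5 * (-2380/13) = -346653860/1085773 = -319.27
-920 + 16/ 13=-11944/ 13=-918.77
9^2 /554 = 81 /554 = 0.15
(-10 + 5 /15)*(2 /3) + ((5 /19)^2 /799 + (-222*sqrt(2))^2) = 255860968931 /2595951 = 98561.56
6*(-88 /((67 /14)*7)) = -1056 /67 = -15.76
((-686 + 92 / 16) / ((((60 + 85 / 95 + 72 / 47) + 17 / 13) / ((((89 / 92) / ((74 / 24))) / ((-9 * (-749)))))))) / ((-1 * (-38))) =-49321753 / 3772851367264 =-0.00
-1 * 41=-41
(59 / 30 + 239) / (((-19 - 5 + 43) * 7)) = 7229 / 3990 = 1.81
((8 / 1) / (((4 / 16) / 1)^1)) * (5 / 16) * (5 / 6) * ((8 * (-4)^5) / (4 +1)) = -40960 / 3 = -13653.33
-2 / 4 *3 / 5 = -3 / 10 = -0.30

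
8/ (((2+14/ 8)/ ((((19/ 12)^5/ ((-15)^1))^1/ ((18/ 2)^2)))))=-2476099/ 141717600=-0.02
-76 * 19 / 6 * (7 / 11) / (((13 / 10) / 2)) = -101080 / 429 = -235.62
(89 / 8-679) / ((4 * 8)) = -20.87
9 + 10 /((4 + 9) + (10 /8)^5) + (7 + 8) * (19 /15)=28.62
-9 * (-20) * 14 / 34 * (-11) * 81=-1122660 / 17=-66038.82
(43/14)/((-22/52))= -559/77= -7.26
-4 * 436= -1744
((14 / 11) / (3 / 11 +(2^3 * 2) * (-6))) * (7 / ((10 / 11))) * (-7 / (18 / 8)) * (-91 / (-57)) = 105644 / 207765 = 0.51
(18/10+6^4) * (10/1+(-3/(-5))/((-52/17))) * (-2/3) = -5513487/650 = -8482.29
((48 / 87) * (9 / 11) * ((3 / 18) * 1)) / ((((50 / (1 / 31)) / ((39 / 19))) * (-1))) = -468 / 4697275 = -0.00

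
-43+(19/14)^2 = -8067/196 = -41.16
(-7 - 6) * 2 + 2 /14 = -25.86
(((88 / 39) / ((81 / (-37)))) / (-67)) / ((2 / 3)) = 1628 / 70551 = 0.02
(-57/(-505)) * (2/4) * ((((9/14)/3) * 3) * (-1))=-513/14140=-0.04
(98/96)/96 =0.01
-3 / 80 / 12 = -1 / 320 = -0.00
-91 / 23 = -3.96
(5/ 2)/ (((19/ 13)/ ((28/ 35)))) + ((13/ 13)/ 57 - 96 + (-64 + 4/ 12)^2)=3958.83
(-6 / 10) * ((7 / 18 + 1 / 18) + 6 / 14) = -11 / 21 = -0.52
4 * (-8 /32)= -1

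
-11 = -11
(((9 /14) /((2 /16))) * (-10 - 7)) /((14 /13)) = -3978 /49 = -81.18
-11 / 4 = -2.75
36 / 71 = 0.51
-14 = -14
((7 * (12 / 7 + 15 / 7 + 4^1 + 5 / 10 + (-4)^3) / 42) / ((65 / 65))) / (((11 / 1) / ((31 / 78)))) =-0.34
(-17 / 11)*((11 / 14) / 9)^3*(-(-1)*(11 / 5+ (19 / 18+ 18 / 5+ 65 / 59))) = -86914421 / 10621996560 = -0.01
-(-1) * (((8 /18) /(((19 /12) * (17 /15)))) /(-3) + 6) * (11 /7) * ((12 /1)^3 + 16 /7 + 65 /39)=2294064454 /142443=16105.14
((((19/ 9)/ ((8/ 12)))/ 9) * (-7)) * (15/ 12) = -665/ 216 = -3.08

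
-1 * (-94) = 94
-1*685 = -685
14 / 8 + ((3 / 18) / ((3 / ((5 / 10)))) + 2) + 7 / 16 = 607 / 144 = 4.22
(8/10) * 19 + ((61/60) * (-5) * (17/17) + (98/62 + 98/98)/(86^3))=1496083819/147883020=10.12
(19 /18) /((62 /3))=19 /372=0.05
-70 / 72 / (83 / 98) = -1715 / 1494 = -1.15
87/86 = 1.01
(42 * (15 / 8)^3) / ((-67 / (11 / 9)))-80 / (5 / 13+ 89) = -59248165 / 9965312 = -5.95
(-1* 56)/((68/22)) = -308/17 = -18.12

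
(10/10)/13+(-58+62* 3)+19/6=10237/78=131.24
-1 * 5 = -5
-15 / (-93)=5 / 31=0.16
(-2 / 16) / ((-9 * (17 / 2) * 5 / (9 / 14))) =1 / 4760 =0.00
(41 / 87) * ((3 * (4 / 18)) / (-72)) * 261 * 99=-451 / 4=-112.75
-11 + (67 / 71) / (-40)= -31307 / 2840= -11.02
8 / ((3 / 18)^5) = 62208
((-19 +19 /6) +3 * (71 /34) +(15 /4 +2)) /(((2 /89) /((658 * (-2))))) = 22809899 /102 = 223626.46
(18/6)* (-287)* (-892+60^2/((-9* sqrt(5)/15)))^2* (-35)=64513008000* sqrt(5)+240949334640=385204805960.99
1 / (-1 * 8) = -1 / 8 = -0.12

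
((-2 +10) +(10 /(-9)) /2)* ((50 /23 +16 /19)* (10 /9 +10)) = 8830600 /35397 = 249.47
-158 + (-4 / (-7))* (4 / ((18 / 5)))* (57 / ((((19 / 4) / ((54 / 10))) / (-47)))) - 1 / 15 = -219637 / 105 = -2091.78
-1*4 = -4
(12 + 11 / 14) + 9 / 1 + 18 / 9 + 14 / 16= 1381 / 56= 24.66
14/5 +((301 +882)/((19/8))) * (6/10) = 28658/95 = 301.66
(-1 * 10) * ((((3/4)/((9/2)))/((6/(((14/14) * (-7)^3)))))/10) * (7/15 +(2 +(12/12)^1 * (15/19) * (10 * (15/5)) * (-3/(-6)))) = 699377/5130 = 136.33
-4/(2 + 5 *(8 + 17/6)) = -0.07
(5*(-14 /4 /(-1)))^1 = 35 /2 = 17.50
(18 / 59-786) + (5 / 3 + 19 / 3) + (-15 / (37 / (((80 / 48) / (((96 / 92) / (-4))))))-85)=-11265653 / 13098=-860.10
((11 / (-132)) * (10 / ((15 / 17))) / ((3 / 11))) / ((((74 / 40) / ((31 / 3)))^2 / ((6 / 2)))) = -35941400 / 110889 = -324.12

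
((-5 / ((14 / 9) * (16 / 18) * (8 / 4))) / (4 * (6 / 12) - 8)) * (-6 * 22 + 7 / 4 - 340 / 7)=-675945 / 12544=-53.89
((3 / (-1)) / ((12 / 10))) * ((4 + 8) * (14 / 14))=-30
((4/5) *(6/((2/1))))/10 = 6/25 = 0.24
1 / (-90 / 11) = -11 / 90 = -0.12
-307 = -307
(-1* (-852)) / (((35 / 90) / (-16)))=-245376 / 7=-35053.71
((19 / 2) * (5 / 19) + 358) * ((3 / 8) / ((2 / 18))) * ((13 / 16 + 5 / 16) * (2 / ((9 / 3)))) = 58401 / 64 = 912.52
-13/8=-1.62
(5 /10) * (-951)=-951 /2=-475.50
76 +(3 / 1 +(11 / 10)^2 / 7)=55421 / 700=79.17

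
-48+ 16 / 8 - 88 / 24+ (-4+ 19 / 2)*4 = -27.67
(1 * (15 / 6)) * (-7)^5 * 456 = -19159980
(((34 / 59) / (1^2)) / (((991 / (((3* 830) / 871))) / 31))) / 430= 262446 / 2189839457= 0.00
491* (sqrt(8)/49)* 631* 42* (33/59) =122689116* sqrt(2)/413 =420117.70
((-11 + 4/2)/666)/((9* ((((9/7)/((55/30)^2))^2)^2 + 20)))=-514675673281/6862819261846536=-0.00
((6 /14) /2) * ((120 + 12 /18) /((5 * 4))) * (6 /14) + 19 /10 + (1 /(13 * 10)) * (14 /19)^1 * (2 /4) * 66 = 639311 /242060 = 2.64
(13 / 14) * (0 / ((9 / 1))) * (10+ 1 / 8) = 0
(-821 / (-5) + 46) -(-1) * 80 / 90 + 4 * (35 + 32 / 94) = 352.45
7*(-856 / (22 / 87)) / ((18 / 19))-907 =-855329 / 33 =-25919.06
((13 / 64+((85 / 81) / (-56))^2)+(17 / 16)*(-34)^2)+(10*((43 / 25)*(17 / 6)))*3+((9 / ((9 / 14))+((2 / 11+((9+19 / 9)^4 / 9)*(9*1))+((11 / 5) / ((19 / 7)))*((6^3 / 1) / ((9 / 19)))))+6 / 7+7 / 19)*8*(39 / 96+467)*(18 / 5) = 11307233218781738299 / 53752960800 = 210355542.29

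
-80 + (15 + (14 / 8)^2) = -991 / 16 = -61.94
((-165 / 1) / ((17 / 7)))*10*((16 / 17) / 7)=-26400 / 289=-91.35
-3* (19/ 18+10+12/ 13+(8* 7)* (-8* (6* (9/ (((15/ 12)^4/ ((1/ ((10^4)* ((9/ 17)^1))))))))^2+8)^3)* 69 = -548429186683255361912082182076631218142229/ 92370555648813024163246154785156250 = -5937272.79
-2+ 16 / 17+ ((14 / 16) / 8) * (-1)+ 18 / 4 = 3625 / 1088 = 3.33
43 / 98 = 0.44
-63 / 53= -1.19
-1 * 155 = -155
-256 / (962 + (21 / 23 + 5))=-2944 / 11131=-0.26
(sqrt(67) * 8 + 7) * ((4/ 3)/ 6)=14/ 9 + 16 * sqrt(67)/ 9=16.11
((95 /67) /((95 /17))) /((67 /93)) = 1581 /4489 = 0.35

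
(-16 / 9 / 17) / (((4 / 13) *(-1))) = 52 / 153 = 0.34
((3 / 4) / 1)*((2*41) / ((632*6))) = 41 / 2528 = 0.02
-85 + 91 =6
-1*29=-29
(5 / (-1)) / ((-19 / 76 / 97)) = 1940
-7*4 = -28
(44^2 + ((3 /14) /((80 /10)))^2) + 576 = 2512.00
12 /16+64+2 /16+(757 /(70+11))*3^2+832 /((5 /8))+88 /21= 3740629 /2520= 1484.38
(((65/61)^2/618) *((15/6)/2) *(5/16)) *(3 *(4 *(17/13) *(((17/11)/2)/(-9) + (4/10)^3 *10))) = 15155075/2428354368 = 0.01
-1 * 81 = -81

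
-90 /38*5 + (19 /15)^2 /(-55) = -11.87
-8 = -8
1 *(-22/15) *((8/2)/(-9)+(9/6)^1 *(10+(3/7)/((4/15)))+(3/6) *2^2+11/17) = -1848517/64260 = -28.77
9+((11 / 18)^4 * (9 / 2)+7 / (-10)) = 1041317 / 116640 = 8.93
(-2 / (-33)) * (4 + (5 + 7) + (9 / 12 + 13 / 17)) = 397 / 374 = 1.06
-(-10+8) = 2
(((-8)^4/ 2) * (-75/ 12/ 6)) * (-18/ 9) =12800/ 3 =4266.67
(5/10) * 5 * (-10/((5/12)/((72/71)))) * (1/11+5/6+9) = -603.84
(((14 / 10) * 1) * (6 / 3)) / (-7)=-2 / 5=-0.40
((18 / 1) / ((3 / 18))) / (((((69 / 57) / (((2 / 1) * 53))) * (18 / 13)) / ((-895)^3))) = -112621984273500 / 23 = -4896608011891.30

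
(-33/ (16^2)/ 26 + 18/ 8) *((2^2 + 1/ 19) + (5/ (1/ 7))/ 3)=35.29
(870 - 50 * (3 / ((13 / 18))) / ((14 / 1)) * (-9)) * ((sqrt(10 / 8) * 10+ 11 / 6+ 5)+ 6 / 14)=4642100 / 637+ 456600 * sqrt(5) / 91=18507.10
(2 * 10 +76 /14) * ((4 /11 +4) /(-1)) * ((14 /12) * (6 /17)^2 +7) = -2520480 /3179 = -792.85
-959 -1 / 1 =-960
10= 10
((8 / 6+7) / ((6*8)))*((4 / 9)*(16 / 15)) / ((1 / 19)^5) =49521980 / 243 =203794.16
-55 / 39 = -1.41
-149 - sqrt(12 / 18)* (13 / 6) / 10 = -149 - 13* sqrt(6) / 180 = -149.18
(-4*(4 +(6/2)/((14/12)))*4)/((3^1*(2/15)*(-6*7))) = 920/147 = 6.26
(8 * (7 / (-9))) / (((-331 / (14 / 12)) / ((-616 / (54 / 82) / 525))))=-707168 / 18097425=-0.04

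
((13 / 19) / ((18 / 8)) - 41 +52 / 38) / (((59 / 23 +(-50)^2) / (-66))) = 3402850 / 3280863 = 1.04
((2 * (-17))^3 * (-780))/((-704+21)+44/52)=-33211880/739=-44941.65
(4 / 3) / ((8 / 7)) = 7 / 6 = 1.17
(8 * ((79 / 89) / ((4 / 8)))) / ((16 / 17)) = 1343 / 89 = 15.09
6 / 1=6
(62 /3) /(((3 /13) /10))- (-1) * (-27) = 7817 /9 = 868.56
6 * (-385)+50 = -2260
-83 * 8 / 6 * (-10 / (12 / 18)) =1660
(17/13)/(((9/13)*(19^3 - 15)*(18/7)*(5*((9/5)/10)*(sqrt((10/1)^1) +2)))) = -595/14967828 +595*sqrt(10)/29935656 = 0.00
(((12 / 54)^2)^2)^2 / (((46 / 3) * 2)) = 0.00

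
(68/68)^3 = 1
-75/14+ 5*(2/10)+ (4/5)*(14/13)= -3181/910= -3.50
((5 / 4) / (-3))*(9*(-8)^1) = 30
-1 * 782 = -782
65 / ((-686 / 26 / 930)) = -785850 / 343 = -2291.11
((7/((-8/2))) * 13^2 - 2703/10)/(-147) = 11321/2940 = 3.85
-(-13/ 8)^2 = -2.64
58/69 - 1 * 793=-54659/69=-792.16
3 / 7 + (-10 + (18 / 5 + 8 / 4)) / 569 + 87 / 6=594297 / 39830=14.92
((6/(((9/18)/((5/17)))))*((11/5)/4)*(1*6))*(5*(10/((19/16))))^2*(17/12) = 10560000/361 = 29252.08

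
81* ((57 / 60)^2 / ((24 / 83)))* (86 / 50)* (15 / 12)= 34787043 / 64000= 543.55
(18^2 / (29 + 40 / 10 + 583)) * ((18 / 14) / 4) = 729 / 4312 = 0.17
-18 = -18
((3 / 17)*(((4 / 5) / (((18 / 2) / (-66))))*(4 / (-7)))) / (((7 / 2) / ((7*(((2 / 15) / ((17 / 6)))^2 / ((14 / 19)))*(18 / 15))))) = 642048 / 150460625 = 0.00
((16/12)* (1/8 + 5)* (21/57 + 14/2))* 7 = 20090/57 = 352.46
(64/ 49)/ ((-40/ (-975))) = 1560/ 49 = 31.84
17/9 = 1.89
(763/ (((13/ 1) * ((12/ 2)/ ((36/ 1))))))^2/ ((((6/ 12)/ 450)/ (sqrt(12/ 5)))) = 7544910240 * sqrt(15)/ 169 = 172907169.87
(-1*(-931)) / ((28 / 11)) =1463 / 4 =365.75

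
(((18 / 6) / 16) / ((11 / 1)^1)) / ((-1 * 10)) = -3 / 1760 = -0.00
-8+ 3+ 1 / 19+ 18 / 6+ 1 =-18 / 19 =-0.95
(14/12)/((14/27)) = 9/4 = 2.25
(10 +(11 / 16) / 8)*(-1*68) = -21947 / 32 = -685.84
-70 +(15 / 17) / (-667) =-793745 / 11339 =-70.00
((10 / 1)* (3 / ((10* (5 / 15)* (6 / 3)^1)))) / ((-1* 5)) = -9 / 10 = -0.90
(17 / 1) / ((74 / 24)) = 204 / 37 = 5.51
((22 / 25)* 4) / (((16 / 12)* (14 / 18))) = 594 / 175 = 3.39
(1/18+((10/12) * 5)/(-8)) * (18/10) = -67/80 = -0.84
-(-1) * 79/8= 79/8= 9.88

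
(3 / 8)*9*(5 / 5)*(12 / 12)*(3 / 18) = 0.56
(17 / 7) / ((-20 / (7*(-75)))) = 255 / 4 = 63.75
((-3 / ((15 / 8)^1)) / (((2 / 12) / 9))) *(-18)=7776 / 5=1555.20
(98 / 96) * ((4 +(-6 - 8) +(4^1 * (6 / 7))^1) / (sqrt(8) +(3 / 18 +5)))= -4991 / 2692 +483 * sqrt(2) / 673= -0.84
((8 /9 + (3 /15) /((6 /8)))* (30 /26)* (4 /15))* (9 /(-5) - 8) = -784 /225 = -3.48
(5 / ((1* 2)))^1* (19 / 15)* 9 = 57 / 2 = 28.50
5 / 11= 0.45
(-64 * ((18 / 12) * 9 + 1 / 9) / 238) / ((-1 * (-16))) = -35 / 153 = -0.23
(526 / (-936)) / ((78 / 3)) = -263 / 12168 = -0.02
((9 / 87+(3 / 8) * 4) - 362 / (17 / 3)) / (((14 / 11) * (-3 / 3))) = 675477 / 13804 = 48.93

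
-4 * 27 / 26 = -54 / 13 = -4.15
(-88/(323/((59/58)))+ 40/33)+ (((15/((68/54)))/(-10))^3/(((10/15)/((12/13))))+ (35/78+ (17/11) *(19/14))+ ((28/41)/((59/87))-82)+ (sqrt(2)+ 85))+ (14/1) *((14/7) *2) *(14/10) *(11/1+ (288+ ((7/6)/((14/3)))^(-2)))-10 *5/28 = sqrt(2)+ 470989625042424261/19068898276064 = 24700.78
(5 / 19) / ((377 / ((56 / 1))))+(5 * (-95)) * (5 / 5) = -3402145 / 7163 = -474.96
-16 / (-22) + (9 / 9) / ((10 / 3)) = 113 / 110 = 1.03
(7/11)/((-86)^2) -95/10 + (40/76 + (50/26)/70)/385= -9352689791/984651668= -9.50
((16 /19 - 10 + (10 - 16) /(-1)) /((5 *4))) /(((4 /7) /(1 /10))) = -21 /760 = -0.03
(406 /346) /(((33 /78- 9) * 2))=-0.07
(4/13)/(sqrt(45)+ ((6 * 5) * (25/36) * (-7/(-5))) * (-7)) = -5880/3897413- 432 * sqrt(5)/19487065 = -0.00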